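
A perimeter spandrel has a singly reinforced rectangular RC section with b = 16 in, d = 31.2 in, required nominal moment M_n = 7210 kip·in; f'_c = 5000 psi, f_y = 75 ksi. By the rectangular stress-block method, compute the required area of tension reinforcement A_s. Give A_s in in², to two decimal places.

A_s ≈ 3.27 in²

From M_n = 0.85 f'_c a b (d − a/2):
a = d − √(d² − 2M_n/(0.85 f'_c b)) = 31.2 − √(31.2² − 2 × 7210/(0.85 × 5 × 16)) = 3.607 in.
A_s = 0.85 f'_c a b / f_y = 0.85 × 5 × 3.607 × 16 / 75 = 3.270 in².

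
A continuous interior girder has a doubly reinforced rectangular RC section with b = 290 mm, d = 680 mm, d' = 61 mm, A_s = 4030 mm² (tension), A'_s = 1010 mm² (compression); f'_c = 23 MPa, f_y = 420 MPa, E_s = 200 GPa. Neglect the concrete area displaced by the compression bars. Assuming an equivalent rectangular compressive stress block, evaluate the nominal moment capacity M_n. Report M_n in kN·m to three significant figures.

Assume both tension and compression steel yield.
Net tension couple steel: A_s − A'_s = 3020 mm².
a = (A_s − A'_s) f_y / (0.85 f'_c b) = 1268400/(0.85 × 23 × 290) = 223.72 mm.
c = a/β₁ = 223.72/0.85 = 263.20 mm; ε'_s = 0.003(c − d')/c = 0.0023 ≥ f_y/E_s = 0.0021, so compression steel does yield.
M_n = (A_s − A'_s) f_y (d − a/2) + A'_s f_y (d − d') = [1268400 × (680 − 111.86) + 424200 × (680 − 61)] × 10⁻⁶ = 720.63 + 262.58 = 983.21 kN·m.

M_n ≈ 983 kN·m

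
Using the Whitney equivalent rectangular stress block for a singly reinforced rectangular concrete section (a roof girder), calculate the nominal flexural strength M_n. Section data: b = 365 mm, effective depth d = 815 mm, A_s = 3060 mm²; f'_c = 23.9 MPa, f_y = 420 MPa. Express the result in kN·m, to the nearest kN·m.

M_n ≈ 936 kN·m

T = A_s f_y = 3060 × 420 = 1285200 N = 1285.2 kN.
From C = T: a = T/(0.85 f'_c b) = 1285200/(0.85 × 23.9 × 365) = 173.32 mm.
M_n = T(d − a/2) = 1285.2 kN × (815 − 86.66) mm = 936.06 kN·m.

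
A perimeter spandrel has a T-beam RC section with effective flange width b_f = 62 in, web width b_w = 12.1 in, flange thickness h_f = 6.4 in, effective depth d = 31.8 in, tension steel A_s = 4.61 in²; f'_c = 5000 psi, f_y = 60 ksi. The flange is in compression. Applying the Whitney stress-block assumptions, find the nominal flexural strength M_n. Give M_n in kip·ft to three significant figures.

M_n ≈ 721 kip·ft

Tension: T = A_s f_y = 4.61 × 60 = 276.6 kips.
Try a within the flange: a = T/(0.85 f'_c b_f) = 276.6/(0.85 × 5 × 62) = 1.050 in.
Since a = 1.050 ≤ h_f = 6.4 in, the stress block lies entirely in the flange; analyse as a rectangular beam of width b_f.
M_n = T(d − a/2) = 276.6 × (31.8 − 0.525) = 8650.7 kip·in.
M_n = 8650.7/12 = 720.89 kip·ft.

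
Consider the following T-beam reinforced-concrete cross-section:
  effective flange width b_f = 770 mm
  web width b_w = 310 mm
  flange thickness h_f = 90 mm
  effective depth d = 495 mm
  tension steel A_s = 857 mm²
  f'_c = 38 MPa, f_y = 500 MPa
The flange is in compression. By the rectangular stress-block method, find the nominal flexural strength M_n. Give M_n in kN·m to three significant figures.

M_n ≈ 208 kN·m

Tension: T = A_s f_y = 857 × 500 = 428500 N.
Try a within the flange: a = T/(0.85 f'_c b_f) = 428500/(0.85 × 38 × 770) = 17.23 mm.
Since a = 17.23 ≤ h_f = 90 mm, the stress block lies entirely in the flange; analyse as a rectangular beam of width b_f.
M_n = T(d − a/2) = 428500 × (495 − 8.615) = 208.42 × 10⁶ N·mm.
M_n = 208.42 kN·m.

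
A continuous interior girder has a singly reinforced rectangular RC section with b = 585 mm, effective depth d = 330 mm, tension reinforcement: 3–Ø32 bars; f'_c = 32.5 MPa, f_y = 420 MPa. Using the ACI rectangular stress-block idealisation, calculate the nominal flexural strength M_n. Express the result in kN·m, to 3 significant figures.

M_n ≈ 303 kN·m

A_s = 3 × 804 = 2412 mm².
T = A_s f_y = 2412 × 420 = 1013040 N = 1013.04 kN.
From C = T: a = T/(0.85 f'_c b) = 1013040/(0.85 × 32.5 × 585) = 62.69 mm.
M_n = T(d − a/2) = 1013.04 kN × (330 − 31.345) mm = 302.55 kN·m.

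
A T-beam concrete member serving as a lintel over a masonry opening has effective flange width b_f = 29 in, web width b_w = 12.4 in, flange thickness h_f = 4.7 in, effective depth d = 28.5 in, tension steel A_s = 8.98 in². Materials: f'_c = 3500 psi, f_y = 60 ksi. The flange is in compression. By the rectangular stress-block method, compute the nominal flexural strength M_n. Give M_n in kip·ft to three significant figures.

Tension: T = A_s f_y = 8.98 × 60 = 538.8 kips.
Try a within the flange: a = T/(0.85 f'_c b_f) = 538.8/(0.85 × 3.5 × 29) = 6.245 in.
a = 6.245 > h_f = 4.7 in: the block extends into the web. Split into flange-overhang and web parts.
C_f = 0.85 f'_c (b_f − b_w) h_f = 0.85 × 3.5 × (29 − 12.4) × 4.7 = 232.1 kips.
Remaining web compression depth: a_w = (T − C_f)/(0.85 f'_c b_w) = (538.8 − 232.1)/(0.85 × 3.5 × 12.4) = 8.314 in.
M_n = C_f(d − h_f/2) + (T − C_f)(d − a_w/2) = 232.1 × (28.5 − 2.35) + 306.7 × (28.5 − 4.157) = 6069.4 + 7466.0 = 13535.4 kip·in.
M_n = 13535.4/12 = 1127.95 kip·ft.

M_n ≈ 1130 kip·ft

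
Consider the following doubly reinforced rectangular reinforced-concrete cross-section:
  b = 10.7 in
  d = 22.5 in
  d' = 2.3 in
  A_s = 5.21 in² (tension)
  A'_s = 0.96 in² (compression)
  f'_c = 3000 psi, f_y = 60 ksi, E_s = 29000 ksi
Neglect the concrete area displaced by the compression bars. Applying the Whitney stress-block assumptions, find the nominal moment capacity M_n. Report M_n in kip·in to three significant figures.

M_n ≈ 5710 kip·in

Assume both steels yield.
a = (A_s − A'_s) f_y/(0.85 f'_c b) = (5.21 − 0.96) × 60/(0.85 × 3 × 10.7) = 9.346 in.
c = a/β₁ = 9.346/0.85 = 10.995 in; ε'_s = 0.003(c − d')/c = 0.0024 ≥ ε_y = 0.0021, so the compression steel yields.
M_n = (A_s − A'_s) f_y (d − a/2) + A'_s f_y (d − d') = 255 × (22.5 − 4.673) + 57.6 × (22.5 − 2.3) = 4545.9 + 1163.5 = 5709.4 kip·in.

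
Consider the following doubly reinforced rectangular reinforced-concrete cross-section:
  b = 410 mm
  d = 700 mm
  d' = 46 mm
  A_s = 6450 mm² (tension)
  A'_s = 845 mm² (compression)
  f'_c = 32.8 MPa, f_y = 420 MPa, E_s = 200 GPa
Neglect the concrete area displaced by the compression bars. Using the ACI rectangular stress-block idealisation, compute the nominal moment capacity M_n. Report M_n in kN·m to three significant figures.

Assume both tension and compression steel yield.
Net tension couple steel: A_s − A'_s = 5605 mm².
a = (A_s − A'_s) f_y / (0.85 f'_c b) = 2354100/(0.85 × 32.8 × 410) = 205.94 mm.
c = a/β₁ = 205.94/0.816 = 252.38 mm; ε'_s = 0.003(c − d')/c = 0.0025 ≥ f_y/E_s = 0.0021, so compression steel does yield.
M_n = (A_s − A'_s) f_y (d − a/2) + A'_s f_y (d − d') = [2354100 × (700 − 102.97) + 354900 × (700 − 46)] × 10⁻⁶ = 1405.47 + 232.10 = 1637.57 kN·m.

M_n ≈ 1640 kN·m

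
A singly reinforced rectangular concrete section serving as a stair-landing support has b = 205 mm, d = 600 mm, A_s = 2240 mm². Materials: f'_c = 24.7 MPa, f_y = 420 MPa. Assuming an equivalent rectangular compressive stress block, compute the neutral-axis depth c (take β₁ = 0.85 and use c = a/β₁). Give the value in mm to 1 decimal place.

c ≈ 257.2 mm

T = A_s f_y = 2240 × 420 = 940800 N = 940.8 kN.
Setting C = 0.85 f'_c a b equal to T: a = 940800/(0.85 × 24.7 × 205) = 218.589 mm.
With β₁ = 0.85, c = a/β₁ = 218.589/0.85 = 257.2 mm.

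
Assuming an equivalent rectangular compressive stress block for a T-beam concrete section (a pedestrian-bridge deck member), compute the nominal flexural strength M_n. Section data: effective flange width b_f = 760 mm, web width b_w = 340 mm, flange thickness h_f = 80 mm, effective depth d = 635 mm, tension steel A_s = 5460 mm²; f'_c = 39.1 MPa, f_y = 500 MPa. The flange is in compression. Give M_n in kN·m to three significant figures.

M_n ≈ 1570 kN·m

Tension: T = A_s f_y = 5460 × 500 = 2730000 N.
Try a within the flange: a = T/(0.85 f'_c b_f) = 2730000/(0.85 × 39.1 × 760) = 108.08 mm.
a = 108.08 > h_f = 80 mm: the block extends into the web. Split into flange-overhang and web parts.
C_f = 0.85 f'_c (b_f − b_w) h_f = 0.85 × 39.1 × (760 − 340) × 80 = 1116696 N.
Remaining web compression depth: a_w = (T − C_f)/(0.85 f'_c b_w) = (2730000 − 1116696)/(0.85 × 39.1 × 340) = 142.77 mm.
M_n = C_f(d − h_f/2) + (T − C_f)(d − a_w/2) = 1116696 × (635 − 40) + 1613304 × (635 − 71.385) = 664.43 + 909.28 = 1573.71 × 10⁶ N·mm.
M_n = 1573.71 kN·m.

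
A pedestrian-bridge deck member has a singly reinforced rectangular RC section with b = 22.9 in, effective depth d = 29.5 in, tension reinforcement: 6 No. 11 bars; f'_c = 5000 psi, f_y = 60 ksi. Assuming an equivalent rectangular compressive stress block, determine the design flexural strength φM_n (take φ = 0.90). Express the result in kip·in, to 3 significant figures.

φM_n ≈ 13500 kip·in

A_s = 6 × 1.56 = 9.36 in².
T = A_s f_y = 9.36 × 60 = 561.6 kips.
a = T/(0.85 f'_c b) = 561.6/(0.85 × 5 × 22.9) = 5.770 in.
M_n = T(d − a/2) = 561.6 × (29.5 − 2.885) = 14947.0 kip·in.
φM_n = 0.90 × 14947.0 = 13452.3 kip·in.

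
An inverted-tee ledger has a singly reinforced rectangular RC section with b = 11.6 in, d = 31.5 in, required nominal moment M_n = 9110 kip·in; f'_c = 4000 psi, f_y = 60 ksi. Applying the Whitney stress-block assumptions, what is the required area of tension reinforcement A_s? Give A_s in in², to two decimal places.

From M_n = 0.85 f'_c a b (d − a/2):
a = d − √(d² − 2M_n/(0.85 f'_c b)) = 31.5 − √(31.5² − 2 × 9110/(0.85 × 4 × 11.6)) = 8.472 in.
A_s = 0.85 f'_c a b / f_y = 0.85 × 4 × 8.472 × 11.6 / 60 = 5.569 in².

A_s ≈ 5.57 in²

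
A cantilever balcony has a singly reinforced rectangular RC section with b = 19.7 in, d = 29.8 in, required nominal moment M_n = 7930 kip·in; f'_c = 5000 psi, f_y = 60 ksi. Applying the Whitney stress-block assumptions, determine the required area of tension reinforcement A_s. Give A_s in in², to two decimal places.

From M_n = 0.85 f'_c a b (d − a/2):
a = d − √(d² − 2M_n/(0.85 f'_c b)) = 29.8 − √(29.8² − 2 × 7930/(0.85 × 5 × 19.7)) = 3.369 in.
A_s = 0.85 f'_c a b / f_y = 0.85 × 5 × 3.369 × 19.7 / 60 = 4.701 in².

A_s ≈ 4.70 in²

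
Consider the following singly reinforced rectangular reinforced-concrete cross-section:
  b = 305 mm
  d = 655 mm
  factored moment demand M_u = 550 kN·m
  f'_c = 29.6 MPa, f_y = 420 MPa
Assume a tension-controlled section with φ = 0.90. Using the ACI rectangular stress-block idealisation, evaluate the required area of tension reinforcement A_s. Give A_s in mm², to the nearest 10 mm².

A_s ≈ 2480 mm²

M_n = M_u/φ = 550/0.90 = 611.111 kN·m.
With M_n = 0.85 f'_c a b (d − a/2), solve the quadratic for a:
a = d − √(d² − 2M_n/(0.85 f'_c b)) = 655 − √(655² − 2 × 611.111×10⁶/(0.85 × 29.6 × 305)) = 135.62 mm.
A_s = 0.85 f'_c a b / f_y = 0.85 × 29.6 × 135.62 × 305 / 420 = 2477.9 mm².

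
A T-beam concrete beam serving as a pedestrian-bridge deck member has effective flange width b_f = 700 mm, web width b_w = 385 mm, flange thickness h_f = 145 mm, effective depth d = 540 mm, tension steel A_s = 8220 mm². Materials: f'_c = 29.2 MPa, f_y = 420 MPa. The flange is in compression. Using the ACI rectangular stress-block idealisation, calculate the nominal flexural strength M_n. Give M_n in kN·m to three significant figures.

M_n ≈ 1500 kN·m

Tension: T = A_s f_y = 8220 × 420 = 3452400 N.
Try a within the flange: a = T/(0.85 f'_c b_f) = 3452400/(0.85 × 29.2 × 700) = 198.71 mm.
a = 198.71 > h_f = 145 mm: the block extends into the web. Split into flange-overhang and web parts.
C_f = 0.85 f'_c (b_f − b_w) h_f = 0.85 × 29.2 × (700 − 385) × 145 = 1133654 N.
Remaining web compression depth: a_w = (T − C_f)/(0.85 f'_c b_w) = (3452400 − 1133654)/(0.85 × 29.2 × 385) = 242.66 mm.
M_n = C_f(d − h_f/2) + (T − C_f)(d − a_w/2) = 1133654 × (540 − 72.5) + 2318746 × (540 − 121.33) = 529.98 + 970.79 = 1500.77 × 10⁶ N·mm.
M_n = 1500.77 kN·m.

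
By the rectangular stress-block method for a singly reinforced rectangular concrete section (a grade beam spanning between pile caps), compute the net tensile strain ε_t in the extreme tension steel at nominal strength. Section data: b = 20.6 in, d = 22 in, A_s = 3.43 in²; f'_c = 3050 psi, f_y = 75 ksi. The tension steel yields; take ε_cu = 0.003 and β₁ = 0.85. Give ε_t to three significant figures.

a = A_s f_y/(0.85 f'_c b) = 4.817 in.
β₁ = 0.85, so c = a/β₁ = 4.817/0.85 = 5.667 in.
From the linear strain diagram with ε_cu = 0.003: ε_t = 0.003 (d − c)/c = 0.003 × (22 − 5.667)/5.667 = 0.00865.
Since ε_t ≥ 0.005, the section is tension-controlled.

ε_t ≈ 0.00865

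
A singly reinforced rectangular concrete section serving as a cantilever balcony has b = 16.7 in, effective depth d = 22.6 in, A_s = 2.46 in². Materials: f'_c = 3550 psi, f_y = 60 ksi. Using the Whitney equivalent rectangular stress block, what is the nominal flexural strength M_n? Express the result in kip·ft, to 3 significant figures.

M_n ≈ 260 kip·ft

T = A_s f_y = 2.46 × 60 = 147.6 kips.
a = T/(0.85 f'_c b) = 147.6/(0.85 × 3.55 × 16.7) = 2.929 in.
M_n = T(d − a/2) = 147.6 × (22.6 − 1.4645) = 3119.6 kip·in = 3119.6/12 = 259.97 kip·ft.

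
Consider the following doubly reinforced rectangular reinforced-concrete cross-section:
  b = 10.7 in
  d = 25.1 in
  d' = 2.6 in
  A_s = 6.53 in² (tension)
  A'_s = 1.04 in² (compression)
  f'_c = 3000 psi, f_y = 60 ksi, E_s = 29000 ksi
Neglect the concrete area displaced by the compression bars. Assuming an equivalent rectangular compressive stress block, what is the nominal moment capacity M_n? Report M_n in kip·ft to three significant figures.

Assume both steels yield.
a = (A_s − A'_s) f_y/(0.85 f'_c b) = (6.53 − 1.04) × 60/(0.85 × 3 × 10.7) = 12.073 in.
c = a/β₁ = 12.073/0.85 = 14.204 in; ε'_s = 0.003(c − d')/c = 0.0025 ≥ ε_y = 0.0021, so the compression steel yields.
M_n = (A_s − A'_s) f_y (d − a/2) + A'_s f_y (d − d') = 329.4 × (25.1 − 6.0365) + 62.4 × (25.1 − 2.6) = 6279.5 + 1404.0 = 7683.5 kip·in = 7683.5/12 = 640.29 kip·ft.

M_n ≈ 640 kip·ft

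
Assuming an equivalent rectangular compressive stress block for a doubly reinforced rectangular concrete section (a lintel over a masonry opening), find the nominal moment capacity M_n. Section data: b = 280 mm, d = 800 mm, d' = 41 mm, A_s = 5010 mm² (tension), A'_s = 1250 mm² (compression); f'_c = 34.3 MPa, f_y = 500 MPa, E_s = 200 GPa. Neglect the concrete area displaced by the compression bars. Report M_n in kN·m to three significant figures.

M_n ≈ 1760 kN·m

Assume both tension and compression steel yield.
Net tension couple steel: A_s − A'_s = 3760 mm².
a = (A_s − A'_s) f_y / (0.85 f'_c b) = 1880000/(0.85 × 34.3 × 280) = 230.30 mm.
c = a/β₁ = 230.30/0.805 = 286.09 mm; ε'_s = 0.003(c − d')/c = 0.0026 ≥ f_y/E_s = 0.0025, so compression steel does yield.
M_n = (A_s − A'_s) f_y (d − a/2) + A'_s f_y (d − d') = [1880000 × (800 − 115.15) + 625000 × (800 − 41)] × 10⁻⁶ = 1287.52 + 474.38 = 1761.90 kN·m.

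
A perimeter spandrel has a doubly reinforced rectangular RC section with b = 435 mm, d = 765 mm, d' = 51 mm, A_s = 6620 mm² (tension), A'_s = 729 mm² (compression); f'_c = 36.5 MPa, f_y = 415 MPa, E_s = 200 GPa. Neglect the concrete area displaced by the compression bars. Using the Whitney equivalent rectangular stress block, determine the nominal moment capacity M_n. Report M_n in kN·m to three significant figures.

Assume both tension and compression steel yield.
Net tension couple steel: A_s − A'_s = 5891 mm².
a = (A_s − A'_s) f_y / (0.85 f'_c b) = 2444765/(0.85 × 36.5 × 435) = 181.15 mm.
c = a/β₁ = 181.15/0.789 = 229.59 mm; ε'_s = 0.003(c − d')/c = 0.0023 ≥ f_y/E_s = 0.0021, so compression steel does yield.
M_n = (A_s − A'_s) f_y (d − a/2) + A'_s f_y (d − d') = [2444765 × (765 − 90.575) + 302535 × (765 − 51)] × 10⁻⁶ = 1648.81 + 216.01 = 1864.82 kN·m.

M_n ≈ 1860 kN·m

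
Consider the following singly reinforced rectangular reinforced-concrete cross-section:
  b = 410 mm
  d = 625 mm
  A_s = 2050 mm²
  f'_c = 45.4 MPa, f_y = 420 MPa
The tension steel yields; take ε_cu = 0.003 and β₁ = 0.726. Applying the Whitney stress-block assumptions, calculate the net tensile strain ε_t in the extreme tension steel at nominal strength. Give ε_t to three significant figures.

a = A_s f_y/(0.85 f'_c b) = 54.42 mm.
β₁ = 0.726, so c = a/β₁ = 54.42/0.726 = 74.96 mm.
From the linear strain diagram with ε_cu = 0.003: ε_t = 0.003 (d − c)/c = 0.003 × (625 − 74.96)/74.96 = 0.0220.
Since ε_t ≥ 0.005, the section is tension-controlled.

ε_t ≈ 0.0220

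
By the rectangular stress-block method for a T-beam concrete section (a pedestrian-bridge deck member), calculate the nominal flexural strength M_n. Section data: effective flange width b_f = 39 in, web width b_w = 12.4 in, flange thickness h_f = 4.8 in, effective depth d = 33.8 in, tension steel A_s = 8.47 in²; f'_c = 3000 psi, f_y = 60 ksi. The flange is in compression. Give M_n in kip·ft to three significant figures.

M_n ≈ 1320 kip·ft

Tension: T = A_s f_y = 8.47 × 60 = 508.2 kips.
Try a within the flange: a = T/(0.85 f'_c b_f) = 508.2/(0.85 × 3 × 39) = 5.110 in.
a = 5.110 > h_f = 4.8 in: the block extends into the web. Split into flange-overhang and web parts.
C_f = 0.85 f'_c (b_f − b_w) h_f = 0.85 × 3 × (39 − 12.4) × 4.8 = 325.6 kips.
Remaining web compression depth: a_w = (T − C_f)/(0.85 f'_c b_w) = (508.2 − 325.6)/(0.85 × 3 × 12.4) = 5.775 in.
M_n = C_f(d − h_f/2) + (T − C_f)(d − a_w/2) = 325.6 × (33.8 − 2.4) + 182.6 × (33.8 − 2.8875) = 10223.8 + 5644.6 = 15868.4 kip·in.
M_n = 15868.4/12 = 1322.37 kip·ft.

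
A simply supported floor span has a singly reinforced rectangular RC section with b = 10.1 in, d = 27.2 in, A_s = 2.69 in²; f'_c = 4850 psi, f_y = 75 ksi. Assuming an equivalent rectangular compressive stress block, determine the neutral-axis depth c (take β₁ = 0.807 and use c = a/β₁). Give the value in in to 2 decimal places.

T = A_s f_y = 2.69 × 75 = 201.75 kips.
a = T/(0.85 f'_c b) = 201.75/(0.85 × 4.85 × 10.1) = 4.8454 in.
With β₁ = 0.807, c = a/β₁ = 4.8454/0.807 = 6.00 in.

c ≈ 6.00 in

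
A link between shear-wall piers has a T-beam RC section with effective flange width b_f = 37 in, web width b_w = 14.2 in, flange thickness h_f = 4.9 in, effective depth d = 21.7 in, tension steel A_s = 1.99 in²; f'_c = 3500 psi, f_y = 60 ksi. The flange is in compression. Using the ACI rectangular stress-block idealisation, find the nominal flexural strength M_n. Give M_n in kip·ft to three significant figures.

Tension: T = A_s f_y = 1.99 × 60 = 119.4 kips.
Try a within the flange: a = T/(0.85 f'_c b_f) = 119.4/(0.85 × 3.5 × 37) = 1.085 in.
Since a = 1.085 ≤ h_f = 4.9 in, the stress block lies entirely in the flange; analyse as a rectangular beam of width b_f.
M_n = T(d − a/2) = 119.4 × (21.7 − 0.5425) = 2526.2 kip·in.
M_n = 2526.2/12 = 210.52 kip·ft.

M_n ≈ 211 kip·ft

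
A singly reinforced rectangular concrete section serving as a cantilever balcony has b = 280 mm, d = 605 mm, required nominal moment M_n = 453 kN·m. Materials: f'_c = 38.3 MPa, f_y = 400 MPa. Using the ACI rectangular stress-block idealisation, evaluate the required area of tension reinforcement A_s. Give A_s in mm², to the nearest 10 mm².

A_s ≈ 2020 mm²

With M_n = 0.85 f'_c a b (d − a/2), solve the quadratic for a:
a = d − √(d² − 2M_n/(0.85 f'_c b)) = 605 − √(605² − 2 × 453×10⁶/(0.85 × 38.3 × 280)) = 88.64 mm.
A_s = 0.85 f'_c a b / f_y = 0.85 × 38.3 × 88.64 × 280 / 400 = 2020.0 mm².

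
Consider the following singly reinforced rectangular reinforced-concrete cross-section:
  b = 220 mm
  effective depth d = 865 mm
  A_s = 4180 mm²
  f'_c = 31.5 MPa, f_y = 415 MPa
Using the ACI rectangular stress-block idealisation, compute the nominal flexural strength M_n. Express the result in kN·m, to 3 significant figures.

T = A_s f_y = 4180 × 415 = 1734700 N = 1734.7 kN.
From C = T: a = T/(0.85 f'_c b) = 1734700/(0.85 × 31.5 × 220) = 294.49 mm.
M_n = T(d − a/2) = 1734.7 kN × (865 − 147.245) mm = 1245.09 kN·m.

M_n ≈ 1250 kN·m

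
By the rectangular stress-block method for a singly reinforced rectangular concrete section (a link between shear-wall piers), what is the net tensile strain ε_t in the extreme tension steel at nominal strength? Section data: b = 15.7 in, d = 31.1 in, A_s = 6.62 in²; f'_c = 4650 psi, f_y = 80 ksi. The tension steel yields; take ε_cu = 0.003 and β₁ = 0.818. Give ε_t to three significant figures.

ε_t ≈ 0.00594

a = A_s f_y/(0.85 f'_c b) = 8.534 in.
β₁ = 0.818, so c = a/β₁ = 8.534/0.818 = 10.433 in.
From the linear strain diagram with ε_cu = 0.003: ε_t = 0.003 (d − c)/c = 0.003 × (31.1 − 10.433)/10.433 = 0.00594.
Since ε_t ≥ 0.005, the section is tension-controlled.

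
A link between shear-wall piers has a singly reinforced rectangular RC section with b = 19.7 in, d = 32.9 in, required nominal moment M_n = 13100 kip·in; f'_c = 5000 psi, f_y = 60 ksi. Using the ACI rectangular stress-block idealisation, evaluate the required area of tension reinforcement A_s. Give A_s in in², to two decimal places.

A_s ≈ 7.20 in²

From M_n = 0.85 f'_c a b (d − a/2):
a = d − √(d² − 2M_n/(0.85 f'_c b)) = 32.9 − √(32.9² − 2 × 13100/(0.85 × 5 × 19.7)) = 5.160 in.
A_s = 0.85 f'_c a b / f_y = 0.85 × 5 × 5.160 × 19.7 / 60 = 7.200 in².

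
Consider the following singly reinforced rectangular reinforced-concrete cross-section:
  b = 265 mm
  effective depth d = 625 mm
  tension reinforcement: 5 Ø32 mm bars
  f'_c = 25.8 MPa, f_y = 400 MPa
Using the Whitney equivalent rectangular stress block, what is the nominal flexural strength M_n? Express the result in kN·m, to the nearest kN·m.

A_s = 5 × 804 = 4020 mm².
T = A_s f_y = 4020 × 400 = 1608000 N = 1608 kN.
From C = T: a = T/(0.85 f'_c b) = 1608000/(0.85 × 25.8 × 265) = 276.70 mm.
M_n = T(d − a/2) = 1608 kN × (625 − 138.35) mm = 782.53 kN·m.

M_n ≈ 783 kN·m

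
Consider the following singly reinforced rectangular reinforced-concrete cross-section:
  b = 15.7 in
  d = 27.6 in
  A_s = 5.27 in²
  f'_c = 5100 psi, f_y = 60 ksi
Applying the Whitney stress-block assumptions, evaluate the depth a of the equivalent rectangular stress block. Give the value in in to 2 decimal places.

T = A_s f_y = 5.27 × 60 = 316.2 kips.
a = T/(0.85 f'_c b) = 316.2/(0.85 × 5.1 × 15.7) = 4.65 in.

a ≈ 4.65 in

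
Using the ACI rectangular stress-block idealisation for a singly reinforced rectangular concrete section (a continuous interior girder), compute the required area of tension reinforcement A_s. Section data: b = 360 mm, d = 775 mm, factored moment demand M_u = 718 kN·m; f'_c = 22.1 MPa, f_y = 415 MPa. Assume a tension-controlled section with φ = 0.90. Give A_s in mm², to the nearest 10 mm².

A_s ≈ 2790 mm²

M_n = M_u/φ = 718/0.90 = 797.778 kN·m.
With M_n = 0.85 f'_c a b (d − a/2), solve the quadratic for a:
a = d − √(d² − 2M_n/(0.85 f'_c b)) = 775 − √(775² − 2 × 797.778×10⁶/(0.85 × 22.1 × 360)) = 171.11 mm.
A_s = 0.85 f'_c a b / f_y = 0.85 × 22.1 × 171.11 × 360 / 415 = 2788.3 mm².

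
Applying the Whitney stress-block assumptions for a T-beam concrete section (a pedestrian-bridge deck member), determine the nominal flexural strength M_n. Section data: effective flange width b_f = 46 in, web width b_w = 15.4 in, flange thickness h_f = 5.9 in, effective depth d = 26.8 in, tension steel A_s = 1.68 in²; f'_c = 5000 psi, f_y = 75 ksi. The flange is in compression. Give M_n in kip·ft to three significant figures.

Tension: T = A_s f_y = 1.68 × 75 = 126 kips.
Try a within the flange: a = T/(0.85 f'_c b_f) = 126/(0.85 × 5 × 46) = 0.645 in.
Since a = 0.645 ≤ h_f = 5.9 in, the stress block lies entirely in the flange; analyse as a rectangular beam of width b_f.
M_n = T(d − a/2) = 126 × (26.8 − 0.3225) = 3336.2 kip·in.
M_n = 3336.2/12 = 278.02 kip·ft.

M_n ≈ 278 kip·ft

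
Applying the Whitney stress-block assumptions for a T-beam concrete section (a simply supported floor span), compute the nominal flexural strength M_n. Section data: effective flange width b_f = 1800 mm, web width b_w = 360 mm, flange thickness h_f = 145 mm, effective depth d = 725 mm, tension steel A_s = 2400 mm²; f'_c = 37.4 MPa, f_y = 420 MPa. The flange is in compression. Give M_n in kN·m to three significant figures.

M_n ≈ 722 kN·m

Tension: T = A_s f_y = 2400 × 420 = 1008000 N.
Try a within the flange: a = T/(0.85 f'_c b_f) = 1008000/(0.85 × 37.4 × 1800) = 17.62 mm.
Since a = 17.62 ≤ h_f = 145 mm, the stress block lies entirely in the flange; analyse as a rectangular beam of width b_f.
M_n = T(d − a/2) = 1008000 × (725 − 8.81) = 721.92 × 10⁶ N·mm.
M_n = 721.92 kN·m.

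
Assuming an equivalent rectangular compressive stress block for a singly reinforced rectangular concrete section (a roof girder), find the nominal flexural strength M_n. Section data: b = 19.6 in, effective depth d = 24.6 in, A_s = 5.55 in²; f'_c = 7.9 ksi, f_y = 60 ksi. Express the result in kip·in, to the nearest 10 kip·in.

T = A_s f_y = 5.55 × 60 = 333 kips.
a = T/(0.85 f'_c b) = 333/(0.85 × 7.9 × 19.6) = 2.530 in.
M_n = T(d − a/2) = 333 × (24.6 − 1.265) = 7770.6 kip·in.

M_n ≈ 7770 kip·in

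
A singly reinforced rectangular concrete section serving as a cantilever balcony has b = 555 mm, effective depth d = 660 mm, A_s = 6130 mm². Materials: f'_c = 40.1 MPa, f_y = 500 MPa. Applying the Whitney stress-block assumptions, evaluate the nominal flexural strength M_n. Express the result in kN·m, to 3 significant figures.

M_n ≈ 1770 kN·m

T = A_s f_y = 6130 × 500 = 3065000 N = 3065 kN.
From C = T: a = T/(0.85 f'_c b) = 3065000/(0.85 × 40.1 × 555) = 162.02 mm.
M_n = T(d − a/2) = 3065 kN × (660 − 81.01) mm = 1774.60 kN·m.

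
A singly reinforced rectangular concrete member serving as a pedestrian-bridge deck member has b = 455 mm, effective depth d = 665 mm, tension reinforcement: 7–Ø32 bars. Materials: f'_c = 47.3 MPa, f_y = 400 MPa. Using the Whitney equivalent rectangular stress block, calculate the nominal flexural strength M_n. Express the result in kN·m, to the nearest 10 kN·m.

M_n ≈ 1360 kN·m

A_s = 7 × 804 = 5628 mm².
T = A_s f_y = 5628 × 400 = 2251200 N = 2251.2 kN.
From C = T: a = T/(0.85 f'_c b) = 2251200/(0.85 × 47.3 × 455) = 123.06 mm.
M_n = T(d − a/2) = 2251.2 kN × (665 − 61.53) mm = 1358.53 kN·m.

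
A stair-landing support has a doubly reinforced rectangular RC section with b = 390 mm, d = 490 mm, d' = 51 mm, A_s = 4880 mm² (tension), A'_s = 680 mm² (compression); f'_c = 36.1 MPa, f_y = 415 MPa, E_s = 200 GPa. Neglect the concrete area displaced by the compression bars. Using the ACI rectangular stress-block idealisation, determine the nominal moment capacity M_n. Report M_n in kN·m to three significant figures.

M_n ≈ 851 kN·m

Assume both tension and compression steel yield.
Net tension couple steel: A_s − A'_s = 4200 mm².
a = (A_s − A'_s) f_y / (0.85 f'_c b) = 1743000/(0.85 × 36.1 × 390) = 145.65 mm.
c = a/β₁ = 145.65/0.792 = 183.90 mm; ε'_s = 0.003(c − d')/c = 0.0022 ≥ f_y/E_s = 0.0021, so compression steel does yield.
M_n = (A_s − A'_s) f_y (d − a/2) + A'_s f_y (d − d') = [1743000 × (490 − 72.825) + 282200 × (490 − 51)] × 10⁻⁶ = 727.14 + 123.89 = 851.03 kN·m.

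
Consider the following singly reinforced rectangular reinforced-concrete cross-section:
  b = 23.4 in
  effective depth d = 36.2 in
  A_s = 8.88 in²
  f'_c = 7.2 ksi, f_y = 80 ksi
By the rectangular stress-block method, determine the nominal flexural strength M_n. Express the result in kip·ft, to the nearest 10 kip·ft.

T = A_s f_y = 8.88 × 80 = 710.4 kips.
a = T/(0.85 f'_c b) = 710.4/(0.85 × 7.2 × 23.4) = 4.961 in.
M_n = T(d − a/2) = 710.4 × (36.2 − 2.4805) = 23954.3 kip·in = 23954.3/12 = 1996.19 kip·ft.

M_n ≈ 2000 kip·ft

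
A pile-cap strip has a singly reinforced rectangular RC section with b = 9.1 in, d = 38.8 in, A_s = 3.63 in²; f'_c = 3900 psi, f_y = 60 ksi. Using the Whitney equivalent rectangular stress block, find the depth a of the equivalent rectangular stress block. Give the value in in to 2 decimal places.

T = A_s f_y = 3.63 × 60 = 217.8 kips.
a = T/(0.85 f'_c b) = 217.8/(0.85 × 3.9 × 9.1) = 7.22 in.

a ≈ 7.22 in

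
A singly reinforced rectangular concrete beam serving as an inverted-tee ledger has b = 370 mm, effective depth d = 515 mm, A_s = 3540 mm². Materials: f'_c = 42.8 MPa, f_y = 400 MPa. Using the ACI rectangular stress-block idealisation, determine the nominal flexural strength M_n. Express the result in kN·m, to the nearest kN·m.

T = A_s f_y = 3540 × 400 = 1416000 N = 1416 kN.
From C = T: a = T/(0.85 f'_c b) = 1416000/(0.85 × 42.8 × 370) = 105.20 mm.
M_n = T(d − a/2) = 1416 kN × (515 − 52.6) mm = 654.76 kN·m.

M_n ≈ 655 kN·m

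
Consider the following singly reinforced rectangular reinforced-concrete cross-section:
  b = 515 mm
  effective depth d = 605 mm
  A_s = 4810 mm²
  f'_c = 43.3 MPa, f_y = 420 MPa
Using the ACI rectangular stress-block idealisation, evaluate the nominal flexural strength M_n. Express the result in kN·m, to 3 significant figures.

T = A_s f_y = 4810 × 420 = 2020200 N = 2020.2 kN.
From C = T: a = T/(0.85 f'_c b) = 2020200/(0.85 × 43.3 × 515) = 106.58 mm.
M_n = T(d − a/2) = 2020.2 kN × (605 − 53.29) mm = 1114.56 kN·m.

M_n ≈ 1110 kN·m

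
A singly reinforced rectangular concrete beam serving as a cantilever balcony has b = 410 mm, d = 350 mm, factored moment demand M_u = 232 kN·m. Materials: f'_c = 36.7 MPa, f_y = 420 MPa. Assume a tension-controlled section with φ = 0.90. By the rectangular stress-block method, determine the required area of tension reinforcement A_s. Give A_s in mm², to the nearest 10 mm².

M_n = M_u/φ = 232/0.90 = 257.778 kN·m.
With M_n = 0.85 f'_c a b (d − a/2), solve the quadratic for a:
a = d − √(d² − 2M_n/(0.85 f'_c b)) = 350 − √(350² − 2 × 257.778×10⁶/(0.85 × 36.7 × 410)) = 63.31 mm.
A_s = 0.85 f'_c a b / f_y = 0.85 × 36.7 × 63.31 × 410 / 420 = 1927.9 mm².

A_s ≈ 1930 mm²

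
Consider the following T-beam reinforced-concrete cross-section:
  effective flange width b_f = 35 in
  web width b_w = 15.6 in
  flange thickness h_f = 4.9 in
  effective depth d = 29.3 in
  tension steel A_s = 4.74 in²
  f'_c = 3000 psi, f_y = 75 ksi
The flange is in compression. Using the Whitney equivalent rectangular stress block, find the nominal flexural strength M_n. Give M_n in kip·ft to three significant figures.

Tension: T = A_s f_y = 4.74 × 75 = 355.5 kips.
Try a within the flange: a = T/(0.85 f'_c b_f) = 355.5/(0.85 × 3 × 35) = 3.983 in.
Since a = 3.983 ≤ h_f = 4.9 in, the stress block lies entirely in the flange; analyse as a rectangular beam of width b_f.
M_n = T(d − a/2) = 355.5 × (29.3 − 1.9915) = 9708.2 kip·in.
M_n = 9708.2/12 = 809.02 kip·ft.

M_n ≈ 809 kip·ft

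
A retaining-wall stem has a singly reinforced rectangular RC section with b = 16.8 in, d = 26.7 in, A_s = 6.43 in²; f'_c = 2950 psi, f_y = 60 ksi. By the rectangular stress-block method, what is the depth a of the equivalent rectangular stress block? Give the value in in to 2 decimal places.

T = A_s f_y = 6.43 × 60 = 385.8 kips.
a = T/(0.85 f'_c b) = 385.8/(0.85 × 2.95 × 16.8) = 9.16 in.

a ≈ 9.16 in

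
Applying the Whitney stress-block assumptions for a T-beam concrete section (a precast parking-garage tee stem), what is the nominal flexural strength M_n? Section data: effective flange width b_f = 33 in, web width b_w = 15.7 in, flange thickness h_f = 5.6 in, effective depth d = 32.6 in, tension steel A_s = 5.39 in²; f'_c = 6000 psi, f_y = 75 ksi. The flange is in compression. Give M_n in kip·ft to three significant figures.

Tension: T = A_s f_y = 5.39 × 75 = 404.25 kips.
Try a within the flange: a = T/(0.85 f'_c b_f) = 404.25/(0.85 × 6 × 33) = 2.402 in.
Since a = 2.402 ≤ h_f = 5.6 in, the stress block lies entirely in the flange; analyse as a rectangular beam of width b_f.
M_n = T(d − a/2) = 404.25 × (32.6 − 1.201) = 12693.0 kip·in.
M_n = 12693.0/12 = 1057.75 kip·ft.

M_n ≈ 1060 kip·ft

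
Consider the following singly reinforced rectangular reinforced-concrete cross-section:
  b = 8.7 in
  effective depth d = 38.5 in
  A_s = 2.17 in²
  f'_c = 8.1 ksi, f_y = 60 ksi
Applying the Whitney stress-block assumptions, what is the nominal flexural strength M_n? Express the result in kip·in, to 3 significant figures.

M_n ≈ 4870 kip·in

T = A_s f_y = 2.17 × 60 = 130.2 kips.
a = T/(0.85 f'_c b) = 130.2/(0.85 × 8.1 × 8.7) = 2.174 in.
M_n = T(d − a/2) = 130.2 × (38.5 − 1.087) = 4871.2 kip·in.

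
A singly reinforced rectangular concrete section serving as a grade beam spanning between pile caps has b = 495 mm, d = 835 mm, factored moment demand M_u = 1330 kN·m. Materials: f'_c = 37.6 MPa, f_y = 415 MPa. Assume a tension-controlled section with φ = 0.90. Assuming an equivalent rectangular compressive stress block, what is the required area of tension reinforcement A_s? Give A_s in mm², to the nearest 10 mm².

M_n = M_u/φ = 1330/0.90 = 1477.78 kN·m.
With M_n = 0.85 f'_c a b (d − a/2), solve the quadratic for a:
a = d − √(d² − 2M_n/(0.85 f'_c b)) = 835 − √(835² − 2 × 1477.78×10⁶/(0.85 × 37.6 × 495)) = 120.57 mm.
A_s = 0.85 f'_c a b / f_y = 0.85 × 37.6 × 120.57 × 495 / 415 = 4596.2 mm².

A_s ≈ 4600 mm²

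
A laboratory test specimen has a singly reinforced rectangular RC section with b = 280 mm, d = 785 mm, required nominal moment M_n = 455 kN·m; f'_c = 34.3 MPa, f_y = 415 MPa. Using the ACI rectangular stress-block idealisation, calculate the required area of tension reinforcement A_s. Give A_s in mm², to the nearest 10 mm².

With M_n = 0.85 f'_c a b (d − a/2), solve the quadratic for a:
a = d − √(d² − 2M_n/(0.85 f'_c b)) = 785 − √(785² − 2 × 455×10⁶/(0.85 × 34.3 × 280)) = 74.54 mm.
A_s = 0.85 f'_c a b / f_y = 0.85 × 34.3 × 74.54 × 280 / 415 = 1466.3 mm².

A_s ≈ 1470 mm²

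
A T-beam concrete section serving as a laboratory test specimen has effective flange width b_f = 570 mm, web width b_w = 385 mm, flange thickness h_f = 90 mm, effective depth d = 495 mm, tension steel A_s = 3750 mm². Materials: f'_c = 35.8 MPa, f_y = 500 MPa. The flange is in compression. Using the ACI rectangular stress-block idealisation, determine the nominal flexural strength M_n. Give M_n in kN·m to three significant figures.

M_n ≈ 825 kN·m

Tension: T = A_s f_y = 3750 × 500 = 1875000 N.
Try a within the flange: a = T/(0.85 f'_c b_f) = 1875000/(0.85 × 35.8 × 570) = 108.10 mm.
a = 108.10 > h_f = 90 mm: the block extends into the web. Split into flange-overhang and web parts.
C_f = 0.85 f'_c (b_f − b_w) h_f = 0.85 × 35.8 × (570 − 385) × 90 = 506660 N.
Remaining web compression depth: a_w = (T − C_f)/(0.85 f'_c b_w) = (1875000 − 506660)/(0.85 × 35.8 × 385) = 116.80 mm.
M_n = C_f(d − h_f/2) + (T − C_f)(d − a_w/2) = 506660 × (495 − 45) + 1368340 × (495 − 58.4) = 228.00 + 597.42 = 825.42 × 10⁶ N·mm.
M_n = 825.42 kN·m.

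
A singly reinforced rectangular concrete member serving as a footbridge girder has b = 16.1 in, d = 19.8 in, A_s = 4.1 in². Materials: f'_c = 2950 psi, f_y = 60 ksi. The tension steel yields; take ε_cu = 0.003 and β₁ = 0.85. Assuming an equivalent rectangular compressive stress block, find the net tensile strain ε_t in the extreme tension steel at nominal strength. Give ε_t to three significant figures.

a = A_s f_y/(0.85 f'_c b) = 6.094 in.
β₁ = 0.85, so c = a/β₁ = 6.094/0.85 = 7.169 in.
From the linear strain diagram with ε_cu = 0.003: ε_t = 0.003 (d − c)/c = 0.003 × (19.8 − 7.169)/7.169 = 0.00529.
Since ε_t ≥ 0.005, the section is tension-controlled.

ε_t ≈ 0.00529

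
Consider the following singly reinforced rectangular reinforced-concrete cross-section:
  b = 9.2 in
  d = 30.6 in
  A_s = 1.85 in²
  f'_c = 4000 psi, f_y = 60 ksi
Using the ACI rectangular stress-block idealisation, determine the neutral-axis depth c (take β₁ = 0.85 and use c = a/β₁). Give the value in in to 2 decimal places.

c ≈ 4.17 in

T = A_s f_y = 1.85 × 60 = 111 kips.
a = T/(0.85 f'_c b) = 111/(0.85 × 4 × 9.2) = 3.5486 in.
With β₁ = 0.85, c = a/β₁ = 3.5486/0.85 = 4.17 in.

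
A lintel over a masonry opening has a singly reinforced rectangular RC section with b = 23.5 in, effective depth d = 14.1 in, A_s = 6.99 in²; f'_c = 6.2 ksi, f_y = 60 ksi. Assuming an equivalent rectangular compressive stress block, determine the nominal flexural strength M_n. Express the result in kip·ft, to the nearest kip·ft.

M_n ≈ 434 kip·ft

T = A_s f_y = 6.99 × 60 = 419.4 kips.
a = T/(0.85 f'_c b) = 419.4/(0.85 × 6.2 × 23.5) = 3.386 in.
M_n = T(d − a/2) = 419.4 × (14.1 − 1.693) = 5203.5 kip·in = 5203.5/12 = 433.63 kip·ft.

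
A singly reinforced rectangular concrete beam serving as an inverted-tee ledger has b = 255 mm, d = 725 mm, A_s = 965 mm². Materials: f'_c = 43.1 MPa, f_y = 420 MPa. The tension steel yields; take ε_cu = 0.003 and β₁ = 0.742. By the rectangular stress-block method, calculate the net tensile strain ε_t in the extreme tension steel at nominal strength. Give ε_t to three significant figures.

a = A_s f_y/(0.85 f'_c b) = 43.39 mm.
β₁ = 0.742, so c = a/β₁ = 43.39/0.742 = 58.48 mm.
From the linear strain diagram with ε_cu = 0.003: ε_t = 0.003 (d − c)/c = 0.003 × (725 − 58.48)/58.48 = 0.0342.
Since ε_t ≥ 0.005, the section is tension-controlled.

ε_t ≈ 0.0342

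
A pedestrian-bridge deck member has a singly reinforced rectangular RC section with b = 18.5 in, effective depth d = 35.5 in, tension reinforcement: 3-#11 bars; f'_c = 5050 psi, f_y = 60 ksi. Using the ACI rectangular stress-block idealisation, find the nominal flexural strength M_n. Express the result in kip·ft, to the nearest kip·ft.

A_s = 3 × 1.56 = 4.68 in².
T = A_s f_y = 4.68 × 60 = 280.8 kips.
a = T/(0.85 f'_c b) = 280.8/(0.85 × 5.05 × 18.5) = 3.536 in.
M_n = T(d − a/2) = 280.8 × (35.5 − 1.768) = 9471.9 kip·in = 9471.9/12 = 789.33 kip·ft.

M_n ≈ 789 kip·ft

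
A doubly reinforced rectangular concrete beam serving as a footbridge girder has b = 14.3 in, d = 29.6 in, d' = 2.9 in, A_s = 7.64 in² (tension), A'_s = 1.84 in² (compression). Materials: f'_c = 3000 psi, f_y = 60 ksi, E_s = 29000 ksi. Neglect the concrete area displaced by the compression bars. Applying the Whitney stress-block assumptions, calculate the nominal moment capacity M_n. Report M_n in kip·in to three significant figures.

Assume both steels yield.
a = (A_s − A'_s) f_y/(0.85 f'_c b) = (7.64 − 1.84) × 60/(0.85 × 3 × 14.3) = 9.543 in.
c = a/β₁ = 9.543/0.85 = 11.227 in; ε'_s = 0.003(c − d')/c = 0.0022 ≥ ε_y = 0.0021, so the compression steel yields.
M_n = (A_s − A'_s) f_y (d − a/2) + A'_s f_y (d − d') = 348 × (29.6 − 4.7715) + 110.4 × (29.6 − 2.9) = 8640.3 + 2947.7 = 11588.0 kip·in.

M_n ≈ 11600 kip·in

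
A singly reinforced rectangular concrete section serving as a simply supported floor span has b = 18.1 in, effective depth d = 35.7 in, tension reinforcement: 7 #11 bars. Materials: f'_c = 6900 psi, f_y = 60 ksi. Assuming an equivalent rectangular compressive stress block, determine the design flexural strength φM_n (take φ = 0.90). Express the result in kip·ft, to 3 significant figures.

φM_n ≈ 1600 kip·ft

A_s = 7 × 1.56 = 10.92 in².
T = A_s f_y = 10.92 × 60 = 655.2 kips.
a = T/(0.85 f'_c b) = 655.2/(0.85 × 6.9 × 18.1) = 6.172 in.
M_n = T(d − a/2) = 655.2 × (35.7 − 3.086) = 21368.7 kip·in = 21368.7/12 = 1780.73 kip·ft.
φM_n = 0.90 × 1780.73 = 1602.66 kip·ft.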